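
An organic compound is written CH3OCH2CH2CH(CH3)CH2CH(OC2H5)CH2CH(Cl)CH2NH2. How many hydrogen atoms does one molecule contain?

Atom tally by fragment:
  CH3OCH2 → C:2 H:5 O:1
  CH2 → C:1 H:2
  CH(CH3) → C:2 H:4
  CH2 → C:1 H:2
  CH(OC2H5) → C:3 H:6 O:1
  CH2 → C:1 H:2
  CH(Cl) → C:1 H:1 Cl:1
  CH2NH2 → C:1 H:4 N:1
Element totals:
  C: 12
  H: 26
  Cl: 1
  N: 1
  O: 2

26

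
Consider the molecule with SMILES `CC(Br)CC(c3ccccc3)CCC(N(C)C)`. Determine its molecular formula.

C15H24BrN

Atom tally by fragment:
  CH3 → C:1 H:3
  CH(Br) → C:1 H:1 Br:1
  CH2 → C:1 H:2
  CH(C6H5) → C:7 H:6
  CH2 → C:1 H:2
  CH2 → C:1 H:2
  CH2N(CH3)2 → C:3 H:8 N:1
Element totals:
  C: 15
  H: 24
  Br: 1
  N: 1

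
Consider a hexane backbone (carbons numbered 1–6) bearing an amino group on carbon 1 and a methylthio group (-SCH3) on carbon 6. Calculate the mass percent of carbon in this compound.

57.09%

Atom tally by fragment:
  H2NCH2 → C:1 H:4 N:1
  CH2 → C:1 H:2
  CH2 → C:1 H:2
  CH2 → C:1 H:2
  CH2 → C:1 H:2
  CH2SCH3 → C:2 H:5 S:1
Element totals:
  C: 7
  H: 17
  N: 1
  S: 1
Molecular formula: C7H17NS.
Molar mass = 147.280 g/mol.
Mass from C: 7 × 12.011 = 84.077 g/mol.
%C = 84.077 / 147.280 × 100 = 57.09%.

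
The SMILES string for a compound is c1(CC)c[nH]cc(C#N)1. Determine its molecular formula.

Atom tally by fragment:
  pyrrole ring core → C:4 H:5 N:1
  (− 2 ring H displaced by substituents)
  + C2H5 → C:2 H:5
  + CN → C:1 N:1
Element totals:
  C: 7
  H: 8
  N: 2

C7H8N2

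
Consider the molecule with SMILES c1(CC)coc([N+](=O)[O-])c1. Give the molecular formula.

Atom tally by fragment:
  furan ring core → C:4 H:4 O:1
  (− 2 ring H displaced by substituents)
  + C2H5 → C:2 H:5
  + NO2 → N:1 O:2
Element totals:
  C: 6
  H: 7
  N: 1
  O: 3

C6H7NO3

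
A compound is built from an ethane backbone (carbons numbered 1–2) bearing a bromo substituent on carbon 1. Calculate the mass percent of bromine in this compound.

Atom tally by fragment:
  BrCH2 → C:1 H:2 Br:1
  CH3 → C:1 H:3
Element totals:
  C: 2
  H: 5
  Br: 1
Molecular formula: C2H5Br.
Molar mass = 108.966 g/mol.
Mass from Br: 1 × 79.904 = 79.904 g/mol.
%Br = 79.904 / 108.966 × 100 = 73.33%.

73.33%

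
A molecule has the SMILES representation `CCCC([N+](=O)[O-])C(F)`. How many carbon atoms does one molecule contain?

5

Atom tally by fragment:
  CH3 → C:1 H:3
  CH2 → C:1 H:2
  CH2 → C:1 H:2
  CH(NO2) → C:1 H:1 N:1 O:2
  CH2F → C:1 H:2 F:1
Element totals:
  C: 5
  H: 10
  F: 1
  N: 1
  O: 2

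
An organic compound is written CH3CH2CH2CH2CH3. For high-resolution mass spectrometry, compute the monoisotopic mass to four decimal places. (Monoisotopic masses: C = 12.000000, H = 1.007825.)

Atom tally by fragment:
  CH3 → C:1 H:3
  CH2 → C:1 H:2
  CH2 → C:1 H:2
  CH2 → C:1 H:2
  CH3 → C:1 H:3
Element totals:
  C: 5
  H: 12
Molecular formula: C5H12.
  M = 5(12.0) + 12(1.007825)
    = 60.000000 + 12.093900 = 72.093900

72.0939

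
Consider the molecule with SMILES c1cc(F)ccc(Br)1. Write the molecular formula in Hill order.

Atom tally by fragment:
  benzene ring core → C:6 H:6
  (− 2 ring H displaced by substituents)
  + F → F:1
  + Br → Br:1
Element totals:
  C: 6
  H: 4
  Br: 1
  F: 1

C6H4BrF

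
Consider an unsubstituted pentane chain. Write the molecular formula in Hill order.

C5H12

Atom tally by fragment:
  CH3 → C:1 H:3
  CH2 → C:1 H:2
  CH2 → C:1 H:2
  CH2 → C:1 H:2
  CH3 → C:1 H:3
Element totals:
  C: 5
  H: 12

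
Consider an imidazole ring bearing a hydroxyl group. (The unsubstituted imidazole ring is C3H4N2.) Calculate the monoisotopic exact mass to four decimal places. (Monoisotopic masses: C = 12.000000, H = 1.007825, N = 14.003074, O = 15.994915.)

84.0324

Atom tally by fragment:
  imidazole ring core → C:3 H:4 N:2
  (− 1 ring H displaced by substituents)
  + OH → O:1 H:1
Element totals:
  C: 3
  H: 4
  N: 2
  O: 1
Molecular formula: C3H4N2O.
  M = 3(12.0) + 4(1.007825) + 2(14.003074) + 15.994915
    = 36.000000 + 4.031300 + 28.006148 + 15.994915 = 84.032363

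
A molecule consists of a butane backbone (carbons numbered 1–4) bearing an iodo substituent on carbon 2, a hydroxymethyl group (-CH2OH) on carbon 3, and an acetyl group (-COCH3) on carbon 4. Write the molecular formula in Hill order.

Atom tally by fragment:
  CH3 → C:1 H:3
  CH(I) → C:1 H:1 I:1
  CH(CH2OH) → C:2 H:4 O:1
  CH2COCH3 → C:3 H:5 O:1
Element totals:
  C: 7
  H: 13
  I: 1
  O: 2

C7H13IO2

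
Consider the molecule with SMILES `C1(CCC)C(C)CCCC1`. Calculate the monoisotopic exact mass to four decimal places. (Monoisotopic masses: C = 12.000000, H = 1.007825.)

140.1565

Atom tally by fragment:
  cyclohexane ring core → C:6 H:12
  (− 2 ring H displaced by substituents)
  + CH2CH2CH3 → C:3 H:7
  + CH3 → C:1 H:3
Element totals:
  C: 10
  H: 20
Molecular formula: C10H20.
  M = 10(12.0) + 20(1.007825)
    = 120.000000 + 20.156500 = 140.156500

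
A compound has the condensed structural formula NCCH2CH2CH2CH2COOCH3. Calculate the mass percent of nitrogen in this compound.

Atom tally by fragment:
  NCCH2 → C:2 H:2 N:1
  CH2 → C:1 H:2
  CH2 → C:1 H:2
  CH2COOCH3 → C:3 H:5 O:2
Element totals:
  C: 7
  H: 11
  N: 1
  O: 2
Molecular formula: C7H11NO2.
Molar mass = 141.170 g/mol.
Mass from N: 1 × 14.007 = 14.007 g/mol.
%N = 14.007 / 141.170 × 100 = 9.92%.

9.92%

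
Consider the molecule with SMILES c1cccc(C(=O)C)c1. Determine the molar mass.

Atom tally by fragment:
  benzene ring core → C:6 H:6
  (− 1 ring H displaced by substituents)
  + COCH3 → C:2 H:3 O:1
Element totals:
  C: 8
  H: 8
  O: 1
Molecular formula: C8H8O.
  M = 8(12.011) + 8(1.008) + 15.999
    = 96.088 + 8.064 + 15.999 = 120.151

120.15 g/mol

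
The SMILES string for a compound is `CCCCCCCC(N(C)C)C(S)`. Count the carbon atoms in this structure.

11

Atom tally by fragment:
  CH3 → C:1 H:3
  CH2 → C:1 H:2
  CH2 → C:1 H:2
  CH2 → C:1 H:2
  CH2 → C:1 H:2
  CH2 → C:1 H:2
  CH2 → C:1 H:2
  CH(N(CH3)2) → C:3 H:7 N:1
  CH2SH → C:1 H:3 S:1
Element totals:
  C: 11
  H: 25
  N: 1
  S: 1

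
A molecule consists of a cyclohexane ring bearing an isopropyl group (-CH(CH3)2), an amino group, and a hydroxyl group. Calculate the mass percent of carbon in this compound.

68.74%

Atom tally by fragment:
  cyclohexane ring core → C:6 H:12
  (− 3 ring H displaced by substituents)
  + CH(CH3)2 → C:3 H:7
  + NH2 → N:1 H:2
  + OH → O:1 H:1
Element totals:
  C: 9
  H: 19
  N: 1
  O: 1
Molecular formula: C9H19NO.
Molar mass = 157.257 g/mol.
Mass from C: 9 × 12.011 = 108.099 g/mol.
%C = 108.099 / 157.257 × 100 = 68.74%.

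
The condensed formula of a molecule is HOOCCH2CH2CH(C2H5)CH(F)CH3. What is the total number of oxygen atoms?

Atom tally by fragment:
  HOOCCH2 → C:2 H:3 O:2
  CH2 → C:1 H:2
  CH(C2H5) → C:3 H:6
  CH(F) → C:1 H:1 F:1
  CH3 → C:1 H:3
Element totals:
  C: 8
  H: 15
  F: 1
  O: 2

2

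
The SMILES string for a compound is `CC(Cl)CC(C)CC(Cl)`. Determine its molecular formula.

Atom tally by fragment:
  CH3 → C:1 H:3
  CH(Cl) → C:1 H:1 Cl:1
  CH2 → C:1 H:2
  CH(CH3) → C:2 H:4
  CH2 → C:1 H:2
  CH2Cl → C:1 H:2 Cl:1
Element totals:
  C: 7
  H: 14
  Cl: 2

C7H14Cl2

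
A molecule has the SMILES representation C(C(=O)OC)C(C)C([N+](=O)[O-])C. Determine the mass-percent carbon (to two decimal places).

Atom tally by fragment:
  CH3OOCCH2 → C:3 H:5 O:2
  CH(CH3) → C:2 H:4
  CH(NO2) → C:1 H:1 N:1 O:2
  CH3 → C:1 H:3
Element totals:
  C: 7
  H: 13
  N: 1
  O: 4
Molecular formula: C7H13NO4.
Molar mass = 175.184 g/mol.
Mass from C: 7 × 12.011 = 84.077 g/mol.
%C = 84.077 / 175.184 × 100 = 47.99%.

47.99%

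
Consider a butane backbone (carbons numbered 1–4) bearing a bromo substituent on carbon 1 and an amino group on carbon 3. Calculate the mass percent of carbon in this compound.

31.60%

Atom tally by fragment:
  BrCH2 → C:1 H:2 Br:1
  CH2 → C:1 H:2
  CH(NH2) → C:1 H:3 N:1
  CH3 → C:1 H:3
Element totals:
  C: 4
  H: 10
  Br: 1
  N: 1
Molecular formula: C4H10BrN.
Molar mass = 152.035 g/mol.
Mass from C: 4 × 12.011 = 48.044 g/mol.
%C = 48.044 / 152.035 × 100 = 31.60%.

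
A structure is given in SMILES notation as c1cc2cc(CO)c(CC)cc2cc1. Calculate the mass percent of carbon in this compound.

83.83%

Atom tally by fragment:
  naphthalene ring system core → C:10 H:8
  (− 2 ring H displaced by substituents)
  + CH2OH → C:1 H:3 O:1
  + C2H5 → C:2 H:5
Element totals:
  C: 13
  H: 14
  O: 1
Molecular formula: C13H14O.
Molar mass = 186.254 g/mol.
Mass from C: 13 × 12.011 = 156.143 g/mol.
%C = 156.143 / 186.254 × 100 = 83.83%.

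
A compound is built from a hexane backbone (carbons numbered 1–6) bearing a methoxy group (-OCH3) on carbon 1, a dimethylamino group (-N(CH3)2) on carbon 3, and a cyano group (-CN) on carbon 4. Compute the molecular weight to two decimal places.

184.28 g/mol

Atom tally by fragment:
  CH3OCH2 → C:2 H:5 O:1
  CH2 → C:1 H:2
  CH(N(CH3)2) → C:3 H:7 N:1
  CH(CN) → C:2 H:1 N:1
  CH2 → C:1 H:2
  CH3 → C:1 H:3
Element totals:
  C: 10
  H: 20
  N: 2
  O: 1
Molecular formula: C10H20N2O.
  M = 10(12.011) + 20(1.008) + 2(14.007) + 15.999
    = 120.110 + 20.160 + 28.014 + 15.999 = 184.283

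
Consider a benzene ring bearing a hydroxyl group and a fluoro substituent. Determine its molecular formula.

Atom tally by fragment:
  benzene ring core → C:6 H:6
  (− 2 ring H displaced by substituents)
  + OH → O:1 H:1
  + F → F:1
Element totals:
  C: 6
  H: 5
  F: 1
  O: 1

C6H5FO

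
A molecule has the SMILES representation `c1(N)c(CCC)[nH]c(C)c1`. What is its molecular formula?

Atom tally by fragment:
  pyrrole ring core → C:4 H:5 N:1
  (− 3 ring H displaced by substituents)
  + NH2 → N:1 H:2
  + CH2CH2CH3 → C:3 H:7
  + CH3 → C:1 H:3
Element totals:
  C: 8
  H: 14
  N: 2

C8H14N2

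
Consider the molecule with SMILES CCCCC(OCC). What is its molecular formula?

C7H16O

Atom tally by fragment:
  CH3 → C:1 H:3
  CH2 → C:1 H:2
  CH2 → C:1 H:2
  CH2 → C:1 H:2
  CH2OC2H5 → C:3 H:7 O:1
Element totals:
  C: 7
  H: 16
  O: 1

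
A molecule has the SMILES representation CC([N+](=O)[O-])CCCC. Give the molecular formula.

Atom tally by fragment:
  CH3 → C:1 H:3
  CH(NO2) → C:1 H:1 N:1 O:2
  CH2 → C:1 H:2
  CH2 → C:1 H:2
  CH2 → C:1 H:2
  CH3 → C:1 H:3
Element totals:
  C: 6
  H: 13
  N: 1
  O: 2

C6H13NO2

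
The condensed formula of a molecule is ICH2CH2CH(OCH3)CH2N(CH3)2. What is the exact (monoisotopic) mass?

257.0277

Element totals:
  C: 7
  H: 16
  I: 1
  N: 1
  O: 1
Molecular formula: C7H16INO.
  M = 7(12.0) + 16(1.007825) + 126.904472 + 14.003074 + 15.994915
    = 84.000000 + 16.125200 + 126.904472 + 14.003074 + 15.994915 = 257.027661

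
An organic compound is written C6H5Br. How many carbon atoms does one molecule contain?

6

Atom tally by fragment:
  benzene ring core → C:6 H:6
  (− 1 ring H displaced by substituents)
  + Br → Br:1
Element totals:
  C: 6
  H: 5
  Br: 1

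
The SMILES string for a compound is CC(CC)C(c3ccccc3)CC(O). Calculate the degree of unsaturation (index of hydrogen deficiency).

4

Atom tally by fragment:
  CH3 → C:1 H:3
  CH(C2H5) → C:3 H:6
  CH(C6H5) → C:7 H:6
  CH2 → C:1 H:2
  CH2OH → C:1 H:3 O:1
Element totals:
  C: 13
  H: 20
  O: 1
Molecular formula: C13H20O.
DoU = (2C + 2 + N − H − X) / 2 = (2·13 + 2 + 0 − 20 − 0) / 2 = 4.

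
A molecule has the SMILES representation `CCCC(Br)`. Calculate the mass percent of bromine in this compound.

Atom tally by fragment:
  CH3 → C:1 H:3
  CH2 → C:1 H:2
  CH2 → C:1 H:2
  CH2Br → C:1 H:2 Br:1
Element totals:
  C: 4
  H: 9
  Br: 1
Molecular formula: C4H9Br.
Molar mass = 137.020 g/mol.
Mass from Br: 1 × 79.904 = 79.904 g/mol.
%Br = 79.904 / 137.020 × 100 = 58.32%.

58.32%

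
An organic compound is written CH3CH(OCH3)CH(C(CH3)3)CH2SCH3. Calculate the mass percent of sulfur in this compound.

16.84%

Atom tally by fragment:
  CH3 → C:1 H:3
  CH(OCH3) → C:2 H:4 O:1
  CH(C(CH3)3) → C:5 H:10
  CH2SCH3 → C:2 H:5 S:1
Element totals:
  C: 10
  H: 22
  O: 1
  S: 1
Molecular formula: C10H22OS.
Molar mass = 190.345 g/mol.
Mass from S: 1 × 32.06 = 32.060 g/mol.
%S = 32.060 / 190.345 × 100 = 16.84%.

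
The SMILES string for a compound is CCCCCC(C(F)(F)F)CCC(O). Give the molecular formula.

C10H19F3O

Atom tally by fragment:
  CH3 → C:1 H:3
  CH2 → C:1 H:2
  CH2 → C:1 H:2
  CH2 → C:1 H:2
  CH2 → C:1 H:2
  CH(CF3) → C:2 H:1 F:3
  CH2 → C:1 H:2
  CH2 → C:1 H:2
  CH2OH → C:1 H:3 O:1
Element totals:
  C: 10
  H: 19
  F: 3
  O: 1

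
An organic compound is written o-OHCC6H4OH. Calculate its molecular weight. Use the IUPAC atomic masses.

Element totals:
  C: 7
  H: 6
  O: 2
Molecular formula: C7H6O2.
  M = 7(12.011) + 6(1.008) + 2(15.999)
    = 84.077 + 6.048 + 31.998 = 122.123

122.12 g/mol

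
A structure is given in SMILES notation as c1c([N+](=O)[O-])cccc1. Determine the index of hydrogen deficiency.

5

Atom tally by fragment:
  benzene ring core → C:6 H:6
  (− 1 ring H displaced by substituents)
  + NO2 → N:1 O:2
Element totals:
  C: 6
  H: 5
  N: 1
  O: 2
Molecular formula: C6H5NO2.
DoU = (2C + 2 + N − H − X) / 2 = (2·6 + 2 + 1 − 5 − 0) / 2 = 5.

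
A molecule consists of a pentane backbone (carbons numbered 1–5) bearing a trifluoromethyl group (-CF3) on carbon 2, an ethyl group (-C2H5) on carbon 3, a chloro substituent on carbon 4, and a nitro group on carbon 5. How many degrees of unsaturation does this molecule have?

Atom tally by fragment:
  CH3 → C:1 H:3
  CH(CF3) → C:2 H:1 F:3
  CH(C2H5) → C:3 H:6
  CH(Cl) → C:1 H:1 Cl:1
  CH2NO2 → C:1 H:2 N:1 O:2
Element totals:
  C: 8
  H: 13
  Cl: 1
  F: 3
  N: 1
  O: 2
Molecular formula: C8H13ClF3NO2.
DoU = (2C + 2 + N − H − X) / 2 = (2·8 + 2 + 1 − 13 − 4) / 2 = 1.

1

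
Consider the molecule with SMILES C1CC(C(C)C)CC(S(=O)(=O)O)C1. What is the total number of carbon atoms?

9

Atom tally by fragment:
  cyclohexane ring core → C:6 H:12
  (− 2 ring H displaced by substituents)
  + CH(CH3)2 → C:3 H:7
  + SO3H → S:1 O:3 H:1
Element totals:
  C: 9
  H: 18
  O: 3
  S: 1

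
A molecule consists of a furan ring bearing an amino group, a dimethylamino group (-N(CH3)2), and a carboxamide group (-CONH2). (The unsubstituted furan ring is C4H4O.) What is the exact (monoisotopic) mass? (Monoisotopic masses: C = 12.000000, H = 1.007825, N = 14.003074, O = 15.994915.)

169.0851

Atom tally by fragment:
  furan ring core → C:4 H:4 O:1
  (− 3 ring H displaced by substituents)
  + NH2 → N:1 H:2
  + N(CH3)2 → N:1 C:2 H:6
  + CONH2 → C:1 H:2 O:1 N:1
Element totals:
  C: 7
  H: 11
  N: 3
  O: 2
Molecular formula: C7H11N3O2.
  M = 7(12.0) + 11(1.007825) + 3(14.003074) + 2(15.994915)
    = 84.000000 + 11.086075 + 42.009222 + 31.989830 = 169.085127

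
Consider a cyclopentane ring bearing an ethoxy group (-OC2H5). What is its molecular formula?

C7H14O

Atom tally by fragment:
  cyclopentane ring core → C:5 H:10
  (− 1 ring H displaced by substituents)
  + OC2H5 → C:2 H:5 O:1
Element totals:
  C: 7
  H: 14
  O: 1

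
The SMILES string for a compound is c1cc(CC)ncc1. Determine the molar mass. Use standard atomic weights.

107.16 g/mol

Atom tally by fragment:
  pyridine ring core → C:5 H:5 N:1
  (− 1 ring H displaced by substituents)
  + C2H5 → C:2 H:5
Element totals:
  C: 7
  H: 9
  N: 1
Molecular formula: C7H9N.
  M = 7(12.011) + 9(1.008) + 14.007
    = 84.077 + 9.072 + 14.007 = 107.156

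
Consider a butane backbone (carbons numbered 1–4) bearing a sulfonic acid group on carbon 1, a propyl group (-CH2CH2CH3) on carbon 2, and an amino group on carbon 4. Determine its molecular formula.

C7H17NO3S

Atom tally by fragment:
  HO3SCH2 → C:1 H:3 S:1 O:3
  CH(CH2CH2CH3) → C:4 H:8
  CH2 → C:1 H:2
  CH2NH2 → C:1 H:4 N:1
Element totals:
  C: 7
  H: 17
  N: 1
  O: 3
  S: 1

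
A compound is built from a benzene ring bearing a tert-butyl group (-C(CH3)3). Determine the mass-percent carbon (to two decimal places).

89.49%

Atom tally by fragment:
  benzene ring core → C:6 H:6
  (− 1 ring H displaced by substituents)
  + C(CH3)3 → C:4 H:9
Element totals:
  C: 10
  H: 14
Molecular formula: C10H14.
Molar mass = 134.222 g/mol.
Mass from C: 10 × 12.011 = 120.110 g/mol.
%C = 120.110 / 134.222 × 100 = 89.49%.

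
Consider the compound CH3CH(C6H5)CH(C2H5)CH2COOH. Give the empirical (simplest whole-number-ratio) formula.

C13H18O2

Atom tally by fragment:
  CH3 → C:1 H:3
  CH(C6H5) → C:7 H:6
  CH(C2H5) → C:3 H:6
  CH2COOH → C:2 H:3 O:2
Element totals:
  C: 13
  H: 18
  O: 2
Molecular formula: C13H18O2.
gcd of subscripts (13, 18, 2) = 1, so the empirical formula equals the molecular formula.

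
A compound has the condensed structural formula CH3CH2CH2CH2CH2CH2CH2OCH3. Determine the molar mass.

130.23 g/mol

Element totals:
  C: 8
  H: 18
  O: 1
Molecular formula: C8H18O.
  M = 8(12.011) + 18(1.008) + 15.999
    = 96.088 + 18.144 + 15.999 = 130.231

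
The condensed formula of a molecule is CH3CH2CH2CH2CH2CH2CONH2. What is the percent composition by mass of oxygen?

Atom tally by fragment:
  CH3 → C:1 H:3
  CH2 → C:1 H:2
  CH2 → C:1 H:2
  CH2 → C:1 H:2
  CH2 → C:1 H:2
  CH2CONH2 → C:2 H:4 O:1 N:1
Element totals:
  C: 7
  H: 15
  N: 1
  O: 1
Molecular formula: C7H15NO.
Molar mass = 129.203 g/mol.
Mass from O: 1 × 15.999 = 15.999 g/mol.
%O = 15.999 / 129.203 × 100 = 12.38%.

12.38%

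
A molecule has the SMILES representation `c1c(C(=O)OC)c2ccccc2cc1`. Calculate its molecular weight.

186.21 g/mol

Atom tally by fragment:
  naphthalene ring system core → C:10 H:8
  (− 1 ring H displaced by substituents)
  + COOCH3 → C:2 H:3 O:2
Element totals:
  C: 12
  H: 10
  O: 2
Molecular formula: C12H10O2.
  M = 12(12.011) + 10(1.008) + 2(15.999)
    = 144.132 + 10.080 + 31.998 = 186.210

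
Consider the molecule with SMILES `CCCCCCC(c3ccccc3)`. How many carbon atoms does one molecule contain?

13

Atom tally by fragment:
  CH3 → C:1 H:3
  CH2 → C:1 H:2
  CH2 → C:1 H:2
  CH2 → C:1 H:2
  CH2 → C:1 H:2
  CH2 → C:1 H:2
  CH2C6H5 → C:7 H:7
Element totals:
  C: 13
  H: 20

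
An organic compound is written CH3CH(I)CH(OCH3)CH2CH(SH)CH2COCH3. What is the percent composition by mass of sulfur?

10.14%

Element totals:
  C: 9
  H: 17
  I: 1
  O: 2
  S: 1
Molecular formula: C9H17IO2S.
Molar mass = 316.197 g/mol.
Mass from S: 1 × 32.06 = 32.060 g/mol.
%S = 32.060 / 316.197 × 100 = 10.14%.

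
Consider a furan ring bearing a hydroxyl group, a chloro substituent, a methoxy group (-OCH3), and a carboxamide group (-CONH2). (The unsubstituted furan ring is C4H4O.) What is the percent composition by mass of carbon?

Atom tally by fragment:
  furan ring core → C:4 H:4 O:1
  (− 4 ring H displaced by substituents)
  + OH → O:1 H:1
  + Cl → Cl:1
  + OCH3 → C:1 H:3 O:1
  + CONH2 → C:1 H:2 O:1 N:1
Element totals:
  C: 6
  H: 6
  Cl: 1
  N: 1
  O: 4
Molecular formula: C6H6ClNO4.
Molar mass = 191.567 g/mol.
Mass from C: 6 × 12.011 = 72.066 g/mol.
%C = 72.066 / 191.567 × 100 = 37.62%.

37.62%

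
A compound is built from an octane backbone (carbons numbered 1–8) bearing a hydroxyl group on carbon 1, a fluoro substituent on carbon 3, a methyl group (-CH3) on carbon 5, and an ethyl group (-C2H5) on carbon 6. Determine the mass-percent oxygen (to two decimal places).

Atom tally by fragment:
  HOCH2 → C:1 H:3 O:1
  CH2 → C:1 H:2
  CH(F) → C:1 H:1 F:1
  CH2 → C:1 H:2
  CH(CH3) → C:2 H:4
  CH(C2H5) → C:3 H:6
  CH2 → C:1 H:2
  CH3 → C:1 H:3
Element totals:
  C: 11
  H: 23
  F: 1
  O: 1
Molecular formula: C11H23FO.
Molar mass = 190.302 g/mol.
Mass from O: 1 × 15.999 = 15.999 g/mol.
%O = 15.999 / 190.302 × 100 = 8.41%.

8.41%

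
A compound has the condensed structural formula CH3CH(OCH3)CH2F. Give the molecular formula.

C4H9FO

Atom tally by fragment:
  CH3 → C:1 H:3
  CH(OCH3) → C:2 H:4 O:1
  CH2F → C:1 H:2 F:1
Element totals:
  C: 4
  H: 9
  F: 1
  O: 1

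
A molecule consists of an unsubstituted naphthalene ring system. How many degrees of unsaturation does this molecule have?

7

Atom tally by fragment:
  naphthalene ring system core → C:10 H:8
Element totals:
  C: 10
  H: 8
Molecular formula: C10H8.
DoU = (2C + 2 + N − H − X) / 2 = (2·10 + 2 + 0 − 8 − 0) / 2 = 7.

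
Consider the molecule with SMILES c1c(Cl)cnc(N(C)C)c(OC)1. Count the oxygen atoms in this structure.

Atom tally by fragment:
  pyridine ring core → C:5 H:5 N:1
  (− 3 ring H displaced by substituents)
  + Cl → Cl:1
  + N(CH3)2 → N:1 C:2 H:6
  + OCH3 → C:1 H:3 O:1
Element totals:
  C: 8
  H: 11
  Cl: 1
  N: 2
  O: 1

1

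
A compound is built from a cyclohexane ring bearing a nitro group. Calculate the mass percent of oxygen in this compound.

Atom tally by fragment:
  cyclohexane ring core → C:6 H:12
  (− 1 ring H displaced by substituents)
  + NO2 → N:1 O:2
Element totals:
  C: 6
  H: 11
  N: 1
  O: 2
Molecular formula: C6H11NO2.
Molar mass = 129.159 g/mol.
Mass from O: 2 × 15.999 = 31.998 g/mol.
%O = 31.998 / 129.159 × 100 = 24.77%.

24.77%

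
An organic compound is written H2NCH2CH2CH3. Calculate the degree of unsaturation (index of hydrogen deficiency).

0

Atom tally by fragment:
  H2NCH2 → C:1 H:4 N:1
  CH2 → C:1 H:2
  CH3 → C:1 H:3
Element totals:
  C: 3
  H: 9
  N: 1
Molecular formula: C3H9N.
DoU = (2C + 2 + N − H − X) / 2 = (2·3 + 2 + 1 − 9 − 0) / 2 = 0.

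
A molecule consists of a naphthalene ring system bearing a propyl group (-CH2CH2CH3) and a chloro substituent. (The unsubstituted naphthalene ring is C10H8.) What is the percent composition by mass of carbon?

Atom tally by fragment:
  naphthalene ring system core → C:10 H:8
  (− 2 ring H displaced by substituents)
  + CH2CH2CH3 → C:3 H:7
  + Cl → Cl:1
Element totals:
  C: 13
  H: 13
  Cl: 1
Molecular formula: C13H13Cl.
Molar mass = 204.697 g/mol.
Mass from C: 13 × 12.011 = 156.143 g/mol.
%C = 156.143 / 204.697 × 100 = 76.28%.

76.28%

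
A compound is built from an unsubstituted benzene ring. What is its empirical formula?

CH

Atom tally by fragment:
  benzene ring core → C:6 H:6
Element totals:
  C: 6
  H: 6
Molecular formula: C6H6.
gcd of subscripts = 6; dividing each by 6:
  C: 6/6 = 1
  H: 6/6 = 1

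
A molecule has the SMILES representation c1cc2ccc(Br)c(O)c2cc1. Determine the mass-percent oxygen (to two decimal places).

Atom tally by fragment:
  naphthalene ring system core → C:10 H:8
  (− 2 ring H displaced by substituents)
  + Br → Br:1
  + OH → O:1 H:1
Element totals:
  C: 10
  H: 7
  Br: 1
  O: 1
Molecular formula: C10H7BrO.
Molar mass = 223.069 g/mol.
Mass from O: 1 × 15.999 = 15.999 g/mol.
%O = 15.999 / 223.069 × 100 = 7.17%.

7.17%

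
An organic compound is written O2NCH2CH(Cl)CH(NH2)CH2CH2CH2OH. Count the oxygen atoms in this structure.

Element totals:
  C: 6
  H: 13
  Cl: 1
  N: 2
  O: 3

3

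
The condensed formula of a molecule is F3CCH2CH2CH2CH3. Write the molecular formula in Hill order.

C5H9F3

Atom tally by fragment:
  F3CCH2 → C:2 H:2 F:3
  CH2 → C:1 H:2
  CH2 → C:1 H:2
  CH3 → C:1 H:3
Element totals:
  C: 5
  H: 9
  F: 3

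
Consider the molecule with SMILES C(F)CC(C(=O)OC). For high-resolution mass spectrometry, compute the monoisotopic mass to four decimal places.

120.0587

Atom tally by fragment:
  FCH2 → C:1 H:2 F:1
  CH2 → C:1 H:2
  CH2COOCH3 → C:3 H:5 O:2
Element totals:
  C: 5
  H: 9
  F: 1
  O: 2
Molecular formula: C5H9FO2.
  M = 5(12.0) + 9(1.007825) + 18.998403 + 2(15.994915)
    = 60.000000 + 9.070425 + 18.998403 + 31.989830 = 120.058658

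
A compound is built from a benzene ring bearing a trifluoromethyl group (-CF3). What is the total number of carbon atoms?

Atom tally by fragment:
  benzene ring core → C:6 H:6
  (− 1 ring H displaced by substituents)
  + CF3 → C:1 F:3
Element totals:
  C: 7
  H: 5
  F: 3

7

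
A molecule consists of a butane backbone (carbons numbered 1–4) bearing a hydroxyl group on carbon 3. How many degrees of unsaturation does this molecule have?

0

Atom tally by fragment:
  CH3 → C:1 H:3
  CH2 → C:1 H:2
  CH(OH) → C:1 H:2 O:1
  CH3 → C:1 H:3
Element totals:
  C: 4
  H: 10
  O: 1
Molecular formula: C4H10O.
DoU = (2C + 2 + N − H − X) / 2 = (2·4 + 2 + 0 − 10 − 0) / 2 = 0.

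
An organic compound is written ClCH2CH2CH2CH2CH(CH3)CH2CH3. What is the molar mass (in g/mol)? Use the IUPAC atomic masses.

Element totals:
  C: 8
  H: 17
  Cl: 1
Molecular formula: C8H17Cl.
  M = 8(12.011) + 17(1.008) + 35.45
    = 96.088 + 17.136 + 35.450 = 148.674

148.67 g/mol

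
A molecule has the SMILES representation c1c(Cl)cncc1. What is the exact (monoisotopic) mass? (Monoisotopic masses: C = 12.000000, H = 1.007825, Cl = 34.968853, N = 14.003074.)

Atom tally by fragment:
  pyridine ring core → C:5 H:5 N:1
  (− 1 ring H displaced by substituents)
  + Cl → Cl:1
Element totals:
  C: 5
  H: 4
  Cl: 1
  N: 1
Molecular formula: C5H4ClN.
  M = 5(12.0) + 4(1.007825) + 34.968853 + 14.003074
    = 60.000000 + 4.031300 + 34.968853 + 14.003074 = 113.003227

113.0032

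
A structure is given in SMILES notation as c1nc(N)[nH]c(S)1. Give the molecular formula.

Atom tally by fragment:
  imidazole ring core → C:3 H:4 N:2
  (− 2 ring H displaced by substituents)
  + NH2 → N:1 H:2
  + SH → S:1 H:1
Element totals:
  C: 3
  H: 5
  N: 3
  S: 1

C3H5N3S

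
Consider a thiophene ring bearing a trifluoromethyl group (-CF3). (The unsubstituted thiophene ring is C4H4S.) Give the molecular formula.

Atom tally by fragment:
  thiophene ring core → C:4 H:4 S:1
  (− 1 ring H displaced by substituents)
  + CF3 → C:1 F:3
Element totals:
  C: 5
  H: 3
  F: 3
  S: 1

C5H3F3S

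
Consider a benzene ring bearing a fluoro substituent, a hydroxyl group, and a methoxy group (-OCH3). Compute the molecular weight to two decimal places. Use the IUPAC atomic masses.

Atom tally by fragment:
  benzene ring core → C:6 H:6
  (− 3 ring H displaced by substituents)
  + F → F:1
  + OH → O:1 H:1
  + OCH3 → C:1 H:3 O:1
Element totals:
  C: 7
  H: 7
  F: 1
  O: 2
Molecular formula: C7H7FO2.
  M = 7(12.011) + 7(1.008) + 18.998 + 2(15.999)
    = 84.077 + 7.056 + 18.998 + 31.998 = 142.129

142.13 g/mol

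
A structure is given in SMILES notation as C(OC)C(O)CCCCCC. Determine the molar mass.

160.26 g/mol

Atom tally by fragment:
  CH3OCH2 → C:2 H:5 O:1
  CH(OH) → C:1 H:2 O:1
  CH2 → C:1 H:2
  CH2 → C:1 H:2
  CH2 → C:1 H:2
  CH2 → C:1 H:2
  CH2 → C:1 H:2
  CH3 → C:1 H:3
Element totals:
  C: 9
  H: 20
  O: 2
Molecular formula: C9H20O2.
  M = 9(12.011) + 20(1.008) + 2(15.999)
    = 108.099 + 20.160 + 31.998 = 160.257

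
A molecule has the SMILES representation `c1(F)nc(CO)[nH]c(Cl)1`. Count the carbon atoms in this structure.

Atom tally by fragment:
  imidazole ring core → C:3 H:4 N:2
  (− 3 ring H displaced by substituents)
  + F → F:1
  + CH2OH → C:1 H:3 O:1
  + Cl → Cl:1
Element totals:
  C: 4
  H: 4
  Cl: 1
  F: 1
  N: 2
  O: 1

4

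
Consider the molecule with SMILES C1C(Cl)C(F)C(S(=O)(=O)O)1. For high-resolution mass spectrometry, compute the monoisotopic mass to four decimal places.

Atom tally by fragment:
  cyclobutane ring core → C:4 H:8
  (− 3 ring H displaced by substituents)
  + Cl → Cl:1
  + F → F:1
  + SO3H → S:1 O:3 H:1
Element totals:
  C: 4
  H: 6
  Cl: 1
  F: 1
  O: 3
  S: 1
Molecular formula: C4H6ClFO3S.
  M = 4(12.0) + 6(1.007825) + 34.968853 + 18.998403 + 3(15.994915) + 31.972071
    = 48.000000 + 6.046950 + 34.968853 + 18.998403 + 47.984745 + 31.972071 = 187.971022

187.9710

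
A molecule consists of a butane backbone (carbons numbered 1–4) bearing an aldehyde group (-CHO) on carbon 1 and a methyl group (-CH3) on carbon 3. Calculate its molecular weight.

Atom tally by fragment:
  OHCCH2 → C:2 H:3 O:1
  CH2 → C:1 H:2
  CH(CH3) → C:2 H:4
  CH3 → C:1 H:3
Element totals:
  C: 6
  H: 12
  O: 1
Molecular formula: C6H12O.
  M = 6(12.011) + 12(1.008) + 15.999
    = 72.066 + 12.096 + 15.999 = 100.161

100.16 g/mol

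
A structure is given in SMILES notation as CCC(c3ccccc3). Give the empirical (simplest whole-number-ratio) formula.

C3H4

Atom tally by fragment:
  CH3 → C:1 H:3
  CH2 → C:1 H:2
  CH2C6H5 → C:7 H:7
Element totals:
  C: 9
  H: 12
Molecular formula: C9H12.
gcd of subscripts = 3; dividing each by 3:
  C: 9/3 = 3
  H: 12/3 = 4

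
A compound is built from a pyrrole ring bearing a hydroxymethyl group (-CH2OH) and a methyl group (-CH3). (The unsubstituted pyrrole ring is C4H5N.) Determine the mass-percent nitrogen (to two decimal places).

12.60%

Atom tally by fragment:
  pyrrole ring core → C:4 H:5 N:1
  (− 2 ring H displaced by substituents)
  + CH2OH → C:1 H:3 O:1
  + CH3 → C:1 H:3
Element totals:
  C: 6
  H: 9
  N: 1
  O: 1
Molecular formula: C6H9NO.
Molar mass = 111.144 g/mol.
Mass from N: 1 × 14.007 = 14.007 g/mol.
%N = 14.007 / 111.144 × 100 = 12.60%.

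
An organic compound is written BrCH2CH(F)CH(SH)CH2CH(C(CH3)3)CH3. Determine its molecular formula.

C10H20BrFS

Atom tally by fragment:
  BrCH2 → C:1 H:2 Br:1
  CH(F) → C:1 H:1 F:1
  CH(SH) → C:1 H:2 S:1
  CH2 → C:1 H:2
  CH(C(CH3)3) → C:5 H:10
  CH3 → C:1 H:3
Element totals:
  C: 10
  H: 20
  Br: 1
  F: 1
  S: 1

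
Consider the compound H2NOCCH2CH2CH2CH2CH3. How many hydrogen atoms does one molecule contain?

Atom tally by fragment:
  H2NOCCH2 → C:2 H:4 O:1 N:1
  CH2 → C:1 H:2
  CH2 → C:1 H:2
  CH2 → C:1 H:2
  CH3 → C:1 H:3
Element totals:
  C: 6
  H: 13
  N: 1
  O: 1

13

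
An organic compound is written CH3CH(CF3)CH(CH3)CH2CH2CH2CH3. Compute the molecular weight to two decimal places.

182.23 g/mol

Atom tally by fragment:
  CH3 → C:1 H:3
  CH(CF3) → C:2 H:1 F:3
  CH(CH3) → C:2 H:4
  CH2 → C:1 H:2
  CH2 → C:1 H:2
  CH2 → C:1 H:2
  CH3 → C:1 H:3
Element totals:
  C: 9
  H: 17
  F: 3
Molecular formula: C9H17F3.
  M = 9(12.011) + 17(1.008) + 3(18.998)
    = 108.099 + 17.136 + 56.994 = 182.229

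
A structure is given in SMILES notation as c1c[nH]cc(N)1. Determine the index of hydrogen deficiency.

3

Atom tally by fragment:
  pyrrole ring core → C:4 H:5 N:1
  (− 1 ring H displaced by substituents)
  + NH2 → N:1 H:2
Element totals:
  C: 4
  H: 6
  N: 2
Molecular formula: C4H6N2.
DoU = (2C + 2 + N − H − X) / 2 = (2·4 + 2 + 2 − 6 − 0) / 2 = 3.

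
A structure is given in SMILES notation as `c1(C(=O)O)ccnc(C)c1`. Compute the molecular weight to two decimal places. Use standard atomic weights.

Atom tally by fragment:
  pyridine ring core → C:5 H:5 N:1
  (− 2 ring H displaced by substituents)
  + COOH → C:1 H:1 O:2
  + CH3 → C:1 H:3
Element totals:
  C: 7
  H: 7
  N: 1
  O: 2
Molecular formula: C7H7NO2.
  M = 7(12.011) + 7(1.008) + 14.007 + 2(15.999)
    = 84.077 + 7.056 + 14.007 + 31.998 = 137.138

137.14 g/mol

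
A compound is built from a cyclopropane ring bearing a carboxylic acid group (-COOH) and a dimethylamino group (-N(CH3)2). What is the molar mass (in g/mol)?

Atom tally by fragment:
  cyclopropane ring core → C:3 H:6
  (− 2 ring H displaced by substituents)
  + COOH → C:1 H:1 O:2
  + N(CH3)2 → N:1 C:2 H:6
Element totals:
  C: 6
  H: 11
  N: 1
  O: 2
Molecular formula: C6H11NO2.
  M = 6(12.011) + 11(1.008) + 14.007 + 2(15.999)
    = 72.066 + 11.088 + 14.007 + 31.998 = 129.159

129.16 g/mol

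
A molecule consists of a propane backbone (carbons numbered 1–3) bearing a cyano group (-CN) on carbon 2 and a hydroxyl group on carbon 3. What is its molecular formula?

Atom tally by fragment:
  CH3 → C:1 H:3
  CH(CN) → C:2 H:1 N:1
  CH2OH → C:1 H:3 O:1
Element totals:
  C: 4
  H: 7
  N: 1
  O: 1

C4H7NO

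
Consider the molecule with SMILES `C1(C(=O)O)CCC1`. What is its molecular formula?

C5H8O2

Atom tally by fragment:
  cyclobutane ring core → C:4 H:8
  (− 1 ring H displaced by substituents)
  + COOH → C:1 H:1 O:2
Element totals:
  C: 5
  H: 8
  O: 2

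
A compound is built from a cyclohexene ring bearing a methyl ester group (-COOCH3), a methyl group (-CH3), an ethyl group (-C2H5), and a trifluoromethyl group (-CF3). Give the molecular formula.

C12H17F3O2

Atom tally by fragment:
  cyclohexene ring core → C:6 H:10
  (− 4 ring H displaced by substituents)
  + COOCH3 → C:2 H:3 O:2
  + CH3 → C:1 H:3
  + C2H5 → C:2 H:5
  + CF3 → C:1 F:3
Element totals:
  C: 12
  H: 17
  F: 3
  O: 2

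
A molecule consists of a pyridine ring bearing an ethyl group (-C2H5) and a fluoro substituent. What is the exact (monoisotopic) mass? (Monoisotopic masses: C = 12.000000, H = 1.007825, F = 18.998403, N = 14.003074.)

Atom tally by fragment:
  pyridine ring core → C:5 H:5 N:1
  (− 2 ring H displaced by substituents)
  + C2H5 → C:2 H:5
  + F → F:1
Element totals:
  C: 7
  H: 8
  F: 1
  N: 1
Molecular formula: C7H8FN.
  M = 7(12.0) + 8(1.007825) + 18.998403 + 14.003074
    = 84.000000 + 8.062600 + 18.998403 + 14.003074 = 125.064077

125.0641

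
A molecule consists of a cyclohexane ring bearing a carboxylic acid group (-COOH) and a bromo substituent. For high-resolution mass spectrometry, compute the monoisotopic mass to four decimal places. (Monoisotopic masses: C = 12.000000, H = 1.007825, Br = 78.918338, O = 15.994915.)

205.9942

Atom tally by fragment:
  cyclohexane ring core → C:6 H:12
  (− 2 ring H displaced by substituents)
  + COOH → C:1 H:1 O:2
  + Br → Br:1
Element totals:
  C: 7
  H: 11
  Br: 1
  O: 2
Molecular formula: C7H11BrO2.
  M = 7(12.0) + 11(1.007825) + 78.918338 + 2(15.994915)
    = 84.000000 + 11.086075 + 78.918338 + 31.989830 = 205.994243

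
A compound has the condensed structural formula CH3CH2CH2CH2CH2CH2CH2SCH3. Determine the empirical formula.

C8H18S

Atom tally by fragment:
  CH3 → C:1 H:3
  CH2 → C:1 H:2
  CH2 → C:1 H:2
  CH2 → C:1 H:2
  CH2 → C:1 H:2
  CH2 → C:1 H:2
  CH2SCH3 → C:2 H:5 S:1
Element totals:
  C: 8
  H: 18
  S: 1
Molecular formula: C8H18S.
gcd of subscripts (8, 18, 1) = 1, so the empirical formula equals the molecular formula.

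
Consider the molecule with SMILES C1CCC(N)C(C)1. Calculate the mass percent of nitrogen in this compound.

14.12%

Atom tally by fragment:
  cyclopentane ring core → C:5 H:10
  (− 2 ring H displaced by substituents)
  + NH2 → N:1 H:2
  + CH3 → C:1 H:3
Element totals:
  C: 6
  H: 13
  N: 1
Molecular formula: C6H13N.
Molar mass = 99.177 g/mol.
Mass from N: 1 × 14.007 = 14.007 g/mol.
%N = 14.007 / 99.177 × 100 = 14.12%.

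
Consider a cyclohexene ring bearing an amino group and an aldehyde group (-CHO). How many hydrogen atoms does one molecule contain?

11

Atom tally by fragment:
  cyclohexene ring core → C:6 H:10
  (− 2 ring H displaced by substituents)
  + NH2 → N:1 H:2
  + CHO → C:1 H:1 O:1
Element totals:
  C: 7
  H: 11
  N: 1
  O: 1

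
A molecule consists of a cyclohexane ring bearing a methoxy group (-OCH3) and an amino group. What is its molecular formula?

Atom tally by fragment:
  cyclohexane ring core → C:6 H:12
  (− 2 ring H displaced by substituents)
  + OCH3 → C:1 H:3 O:1
  + NH2 → N:1 H:2
Element totals:
  C: 7
  H: 15
  N: 1
  O: 1

C7H15NO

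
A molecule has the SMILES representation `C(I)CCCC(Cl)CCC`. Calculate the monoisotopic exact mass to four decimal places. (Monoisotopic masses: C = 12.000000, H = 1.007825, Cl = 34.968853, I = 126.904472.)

273.9985

Atom tally by fragment:
  ICH2 → C:1 H:2 I:1
  CH2 → C:1 H:2
  CH2 → C:1 H:2
  CH2 → C:1 H:2
  CH(Cl) → C:1 H:1 Cl:1
  CH2 → C:1 H:2
  CH2 → C:1 H:2
  CH3 → C:1 H:3
Element totals:
  C: 8
  H: 16
  Cl: 1
  I: 1
Molecular formula: C8H16ClI.
  M = 8(12.0) + 16(1.007825) + 34.968853 + 126.904472
    = 96.000000 + 16.125200 + 34.968853 + 126.904472 = 273.998525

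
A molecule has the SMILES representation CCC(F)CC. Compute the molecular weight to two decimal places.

Atom tally by fragment:
  CH3 → C:1 H:3
  CH2 → C:1 H:2
  CH(F) → C:1 H:1 F:1
  CH2 → C:1 H:2
  CH3 → C:1 H:3
Element totals:
  C: 5
  H: 11
  F: 1
Molecular formula: C5H11F.
  M = 5(12.011) + 11(1.008) + 18.998
    = 60.055 + 11.088 + 18.998 = 90.141

90.14 g/mol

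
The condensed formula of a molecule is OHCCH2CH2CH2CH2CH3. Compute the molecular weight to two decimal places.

Element totals:
  C: 6
  H: 12
  O: 1
Molecular formula: C6H12O.
  M = 6(12.011) + 12(1.008) + 15.999
    = 72.066 + 12.096 + 15.999 = 100.161

100.16 g/mol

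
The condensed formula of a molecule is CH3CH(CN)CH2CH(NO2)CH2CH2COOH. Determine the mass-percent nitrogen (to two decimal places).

Atom tally by fragment:
  CH3 → C:1 H:3
  CH(CN) → C:2 H:1 N:1
  CH2 → C:1 H:2
  CH(NO2) → C:1 H:1 N:1 O:2
  CH2 → C:1 H:2
  CH2COOH → C:2 H:3 O:2
Element totals:
  C: 8
  H: 12
  N: 2
  O: 4
Molecular formula: C8H12N2O4.
Molar mass = 200.194 g/mol.
Mass from N: 2 × 14.007 = 28.014 g/mol.
%N = 28.014 / 200.194 × 100 = 13.99%.

13.99%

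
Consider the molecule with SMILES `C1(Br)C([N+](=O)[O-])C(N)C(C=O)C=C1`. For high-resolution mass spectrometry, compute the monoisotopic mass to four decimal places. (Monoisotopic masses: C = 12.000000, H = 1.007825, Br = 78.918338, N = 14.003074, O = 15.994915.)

Atom tally by fragment:
  cyclohexene ring core → C:6 H:10
  (− 4 ring H displaced by substituents)
  + Br → Br:1
  + NO2 → N:1 O:2
  + NH2 → N:1 H:2
  + CHO → C:1 H:1 O:1
Element totals:
  C: 7
  H: 9
  Br: 1
  N: 2
  O: 3
Molecular formula: C7H9BrN2O3.
  M = 7(12.0) + 9(1.007825) + 78.918338 + 2(14.003074) + 3(15.994915)
    = 84.000000 + 9.070425 + 78.918338 + 28.006148 + 47.984745 = 247.979656

247.9797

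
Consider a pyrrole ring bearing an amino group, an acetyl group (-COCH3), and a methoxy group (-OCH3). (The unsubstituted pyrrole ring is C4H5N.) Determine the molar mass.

154.17 g/mol

Atom tally by fragment:
  pyrrole ring core → C:4 H:5 N:1
  (− 3 ring H displaced by substituents)
  + NH2 → N:1 H:2
  + COCH3 → C:2 H:3 O:1
  + OCH3 → C:1 H:3 O:1
Element totals:
  C: 7
  H: 10
  N: 2
  O: 2
Molecular formula: C7H10N2O2.
  M = 7(12.011) + 10(1.008) + 2(14.007) + 2(15.999)
    = 84.077 + 10.080 + 28.014 + 31.998 = 154.169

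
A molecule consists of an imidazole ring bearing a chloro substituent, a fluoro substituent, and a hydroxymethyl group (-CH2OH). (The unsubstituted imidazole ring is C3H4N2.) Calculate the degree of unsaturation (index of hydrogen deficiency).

3

Atom tally by fragment:
  imidazole ring core → C:3 H:4 N:2
  (− 3 ring H displaced by substituents)
  + Cl → Cl:1
  + F → F:1
  + CH2OH → C:1 H:3 O:1
Element totals:
  C: 4
  H: 4
  Cl: 1
  F: 1
  N: 2
  O: 1
Molecular formula: C4H4ClFN2O.
DoU = (2C + 2 + N − H − X) / 2 = (2·4 + 2 + 2 − 4 − 2) / 2 = 3.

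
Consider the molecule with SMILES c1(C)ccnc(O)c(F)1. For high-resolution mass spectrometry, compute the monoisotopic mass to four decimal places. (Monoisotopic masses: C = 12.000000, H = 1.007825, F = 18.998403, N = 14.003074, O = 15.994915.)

Atom tally by fragment:
  pyridine ring core → C:5 H:5 N:1
  (− 3 ring H displaced by substituents)
  + CH3 → C:1 H:3
  + OH → O:1 H:1
  + F → F:1
Element totals:
  C: 6
  H: 6
  F: 1
  N: 1
  O: 1
Molecular formula: C6H6FNO.
  M = 6(12.0) + 6(1.007825) + 18.998403 + 14.003074 + 15.994915
    = 72.000000 + 6.046950 + 18.998403 + 14.003074 + 15.994915 = 127.043342

127.0433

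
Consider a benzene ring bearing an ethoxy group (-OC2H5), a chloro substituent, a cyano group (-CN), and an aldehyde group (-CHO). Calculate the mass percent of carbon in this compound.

Atom tally by fragment:
  benzene ring core → C:6 H:6
  (− 4 ring H displaced by substituents)
  + OC2H5 → C:2 H:5 O:1
  + Cl → Cl:1
  + CN → C:1 N:1
  + CHO → C:1 H:1 O:1
Element totals:
  C: 10
  H: 8
  Cl: 1
  N: 1
  O: 2
Molecular formula: C10H8ClNO2.
Molar mass = 209.629 g/mol.
Mass from C: 10 × 12.011 = 120.110 g/mol.
%C = 120.110 / 209.629 × 100 = 57.30%.

57.30%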